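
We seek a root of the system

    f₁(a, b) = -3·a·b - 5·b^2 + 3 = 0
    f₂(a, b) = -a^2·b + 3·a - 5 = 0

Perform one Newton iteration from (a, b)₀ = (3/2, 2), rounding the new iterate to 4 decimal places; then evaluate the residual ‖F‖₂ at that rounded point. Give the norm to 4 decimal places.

6.9703

At (3/2, 2): F = (-26.0000, -5.0000).
Jacobian J = [[-3·b, -3·a - 10·b], [-2·a·b + 3, -a^2]].
At the point, J = [[-6.0000, -24.5000], [-3.0000, -2.2500]] (det J = -60.0000).
Solving J·Δ = −F gives Δ = (-1.0667, -0.8000).
Then the next iterate is (a, b)₁ = (0.4333, 1.2000).
Re-evaluating at (0.4333, 1.2000): F = (-5.759880, -3.925399), so ‖F‖₂ = 6.9703.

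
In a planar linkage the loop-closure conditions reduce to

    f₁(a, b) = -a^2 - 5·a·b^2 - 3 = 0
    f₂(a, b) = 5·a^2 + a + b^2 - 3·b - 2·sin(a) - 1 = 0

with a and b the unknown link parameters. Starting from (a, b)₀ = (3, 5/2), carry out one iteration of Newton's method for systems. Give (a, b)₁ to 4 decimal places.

At (3, 5/2): F = (-105.7500, 45.467760).
Jacobian J = [[-2·a - 5·b^2, -10·a·b], [10·a - 2·cos(a) + 1, 2·b - 3]].
At the point, J = [[-37.2500, -75.0000], [32.979985, 2.0000]] (det J = 2398.998874).
Solving J·Δ = −F gives Δ = (-1.3333, -0.7478).
Then the next iterate is (a, b)₁ = (1.6667, 1.7522).

(1.6667, 1.7522)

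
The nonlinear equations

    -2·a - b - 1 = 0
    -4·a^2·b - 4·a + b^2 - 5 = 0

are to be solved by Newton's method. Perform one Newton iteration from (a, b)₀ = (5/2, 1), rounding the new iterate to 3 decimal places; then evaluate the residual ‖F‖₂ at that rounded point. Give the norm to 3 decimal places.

155.717

At (5/2, 1): F = (-7.000, -39.000).
Jacobian J = [[-2, -1], [-8·a·b - 4, -4·a^2 + 2·b]].
At the point, J = [[-2.000, -1.000], [-24.000, -23.000]] (det J = 22.000).
Solving J·Δ = −F gives Δ = (-5.545, 4.091).
Then the next iterate is (a, b)₁ = (-3.045, 5.091).
Re-evaluating at (-3.045, 5.091): F = (-0.001, -155.71724), so ‖F‖₂ = 155.717.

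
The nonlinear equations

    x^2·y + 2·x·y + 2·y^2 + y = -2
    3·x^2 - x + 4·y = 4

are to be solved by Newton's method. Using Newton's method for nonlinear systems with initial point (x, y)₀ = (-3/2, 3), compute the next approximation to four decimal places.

(-0.4497, 1.5633)

At (-3/2, 3): F = (20.7500, 16.2500).
Jacobian J = [[2·x·y + 2·y, x^2 + 2·x + 4·y + 1], [6·x - 1, 4]].
At the point, J = [[-3.0000, 12.2500], [-10.0000, 4.0000]] (det J = 110.5000).
Solving J·Δ = −F gives Δ = (1.0503, -1.4367).
Then the next iterate is (x, y)₁ = (-0.4497, 1.5633).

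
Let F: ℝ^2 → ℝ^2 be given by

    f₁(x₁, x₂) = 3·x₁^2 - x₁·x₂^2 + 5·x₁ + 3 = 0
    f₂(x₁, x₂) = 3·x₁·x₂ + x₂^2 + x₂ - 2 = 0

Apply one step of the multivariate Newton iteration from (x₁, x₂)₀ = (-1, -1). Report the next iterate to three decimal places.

(2.000, -3.000)

At (-1, -1): F = (2.000, 1.000).
Jacobian J = [[6·x₁ - x₂^2 + 5, -2·x₁·x₂], [3·x₂, 3·x₁ + 2·x₂ + 1]].
At the point, J = [[-2.000, -2.000], [-3.000, -4.000]] (det J = 2.000).
Solving J·Δ = −F gives Δ = (3.000, -2.000).
Then the next iterate is (x₁, x₂)₁ = (2.000, -3.000).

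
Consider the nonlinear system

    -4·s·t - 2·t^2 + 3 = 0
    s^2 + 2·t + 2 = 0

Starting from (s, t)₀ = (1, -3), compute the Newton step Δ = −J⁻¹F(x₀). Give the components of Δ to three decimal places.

(-2.250, 3.750)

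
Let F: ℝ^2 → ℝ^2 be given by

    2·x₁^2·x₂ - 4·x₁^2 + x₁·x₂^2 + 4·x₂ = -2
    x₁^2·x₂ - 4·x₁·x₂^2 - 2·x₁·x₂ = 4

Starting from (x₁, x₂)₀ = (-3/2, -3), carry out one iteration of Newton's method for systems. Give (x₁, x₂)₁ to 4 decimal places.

(-0.5200, -2.5555)

At (-3/2, -3): F = (-46.0000, 34.2500).
Jacobian J = [[4·x₁·x₂ - 8·x₁ + x₂^2, 2·x₁^2 + 2·x₁·x₂ + 4], [2·x₁·x₂ - 4·x₂^2 - 2·x₂, x₁^2 - 8·x₁·x₂ - 2·x₁]].
At the point, J = [[39.0000, 17.5000], [-21.0000, -30.7500]] (det J = -831.7500).
Solving J·Δ = −F gives Δ = (0.9800, 0.4445).
Then the next iterate is (x₁, x₂)₁ = (-0.5200, -2.5555).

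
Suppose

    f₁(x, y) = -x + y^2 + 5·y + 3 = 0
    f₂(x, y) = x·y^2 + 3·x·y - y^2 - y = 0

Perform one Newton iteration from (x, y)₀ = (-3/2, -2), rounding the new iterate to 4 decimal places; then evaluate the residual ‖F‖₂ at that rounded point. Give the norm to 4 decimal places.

At (-3/2, -2): F = (-1.5000, 1.0000).
Jacobian J = [[-1, 2·y + 5], [y^2 + 3·y, 2·x·y + 3·x - 2·y - 1]].
At the point, J = [[-1.0000, 1.0000], [-2.0000, 4.5000]] (det J = -2.5000).
Solving J·Δ = −F gives Δ = (-3.1000, -1.6000).
Then the next iterate is (x, y)₁ = (-4.6000, -3.6000).
Re-evaluating at (-4.6000, -3.6000): F = (2.5600, -19.2960), so ‖F‖₂ = 19.4651.

19.4651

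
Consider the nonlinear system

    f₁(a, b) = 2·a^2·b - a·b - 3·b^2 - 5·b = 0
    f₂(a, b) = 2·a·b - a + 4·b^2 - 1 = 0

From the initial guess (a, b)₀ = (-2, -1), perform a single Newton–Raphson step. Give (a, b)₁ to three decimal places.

At (-2, -1): F = (-8.000, 9.000).
Jacobian J = [[4·a·b - b, 2·a^2 - a - 6·b - 5], [2·b - 1, 2·a + 8·b]].
At the point, J = [[9.000, 11.000], [-3.000, -12.000]] (det J = -75.000).
Solving J·Δ = −F gives Δ = (-0.040, 0.760).
Then the next iterate is (a, b)₁ = (-2.040, -0.240).

(-2.040, -0.240)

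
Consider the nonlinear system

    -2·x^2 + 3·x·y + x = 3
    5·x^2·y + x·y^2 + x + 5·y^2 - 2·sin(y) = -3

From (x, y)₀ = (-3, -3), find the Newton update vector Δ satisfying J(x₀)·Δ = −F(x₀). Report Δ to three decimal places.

(0.909, 0.737)

At (-3, -3): F = (3.000, -116.71776).
Jacobian J = [[-4·x + 3·y + 1, 3·x], [10·x·y + y^2 + 1, 5·x^2 + 2·x·y + 10·y - 2·cos(y)]].
At the point, J = [[4.000, -9.000], [100.000, 34.97998]] (det J = 1039.91994).
Solving J·Δ = −F gives Δ = (0.909, 0.737).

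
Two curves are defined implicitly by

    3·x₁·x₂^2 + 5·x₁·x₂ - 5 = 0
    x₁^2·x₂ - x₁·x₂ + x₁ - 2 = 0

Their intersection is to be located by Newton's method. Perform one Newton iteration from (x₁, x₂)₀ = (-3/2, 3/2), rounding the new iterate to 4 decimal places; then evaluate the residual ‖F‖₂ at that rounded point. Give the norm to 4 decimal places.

8.8449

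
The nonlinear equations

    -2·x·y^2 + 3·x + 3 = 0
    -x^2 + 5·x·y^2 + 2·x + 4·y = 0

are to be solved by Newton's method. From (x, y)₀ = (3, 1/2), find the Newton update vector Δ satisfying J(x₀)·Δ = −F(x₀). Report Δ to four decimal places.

(-6.9677, -1.1532)

At (3, 1/2): F = (10.5000, 2.7500).
Jacobian J = [[-2·y^2 + 3, -4·x·y], [-2·x + 5·y^2 + 2, 10·x·y + 4]].
At the point, J = [[2.5000, -6.0000], [-2.7500, 19.0000]] (det J = 31.0000).
Solving J·Δ = −F gives Δ = (-6.9677, -1.1532).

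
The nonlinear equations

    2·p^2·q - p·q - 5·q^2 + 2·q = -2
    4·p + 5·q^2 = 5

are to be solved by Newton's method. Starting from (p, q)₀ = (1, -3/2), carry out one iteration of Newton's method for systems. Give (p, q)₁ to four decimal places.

(5.8333, 0.4722)

At (1, -3/2): F = (-13.7500, 10.2500).
Jacobian J = [[4·p·q - q, 2·p^2 - p - 10·q + 2], [4, 10·q]].
At the point, J = [[-4.5000, 18.0000], [4.0000, -15.0000]] (det J = -4.5000).
Solving J·Δ = −F gives Δ = (4.8333, 1.9722).
Then the next iterate is (p, q)₁ = (5.8333, 0.4722).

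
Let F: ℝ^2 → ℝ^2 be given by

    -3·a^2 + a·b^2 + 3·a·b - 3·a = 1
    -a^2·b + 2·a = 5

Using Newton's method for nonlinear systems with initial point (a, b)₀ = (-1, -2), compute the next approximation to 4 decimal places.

(-5.0000, 1.0000)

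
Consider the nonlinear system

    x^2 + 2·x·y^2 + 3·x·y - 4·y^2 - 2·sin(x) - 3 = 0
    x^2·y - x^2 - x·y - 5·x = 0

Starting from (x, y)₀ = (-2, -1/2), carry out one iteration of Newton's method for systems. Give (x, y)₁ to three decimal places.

At (-2, -1/2): F = (3.81859, 3.000).
Jacobian J = [[2·x + 2·y^2 + 3·y - 2·cos(x), 4·x·y + 3·x - 8·y], [2·x·y - 2·x - y - 5, x^2 - x]].
At the point, J = [[-4.16771, 2.000], [1.500, 6.000]] (det J = -28.00624).
Solving J·Δ = −F gives Δ = (0.604, -0.651).
Then the next iterate is (x, y)₁ = (-1.396, -1.151).

(-1.396, -1.151)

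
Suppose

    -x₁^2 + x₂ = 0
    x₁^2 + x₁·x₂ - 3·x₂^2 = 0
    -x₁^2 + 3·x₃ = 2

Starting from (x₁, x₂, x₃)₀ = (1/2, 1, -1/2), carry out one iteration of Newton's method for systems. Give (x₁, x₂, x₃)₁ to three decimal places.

At (1/2, 1, -1/2): F = (0.750, -2.250, -3.750).
Jacobian J = [[-2·x₁, 1, 0], [2·x₁ + x₂, x₁ - 6·x₂, 0], [-2·x₁, 0, 3]].
At the point, J = [[-1.000, 1.000, 0.000], [2.000, -5.500, 0.000], [-1.000, 0.000, 3.000]] (det J = 10.500).
Solving J·Δ = −F gives Δ = (0.536, -0.214, 1.429).
Then the next iterate is (x₁, x₂, x₃)₁ = (1.036, 0.786, 0.929).

(1.036, 0.786, 0.929)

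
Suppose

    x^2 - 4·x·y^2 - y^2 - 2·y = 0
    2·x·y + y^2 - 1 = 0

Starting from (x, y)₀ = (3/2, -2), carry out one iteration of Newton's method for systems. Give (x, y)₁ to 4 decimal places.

(0.6474, -1.5897)

At (3/2, -2): F = (-21.7500, -3.0000).
Jacobian J = [[2·x - 4·y^2, -8·x·y - 2·y - 2], [2·y, 2·x + 2·y]].
At the point, J = [[-13.0000, 26.0000], [-4.0000, -1.0000]] (det J = 117.0000).
Solving J·Δ = −F gives Δ = (-0.8526, 0.4103).
Then the next iterate is (x, y)₁ = (0.6474, -1.5897).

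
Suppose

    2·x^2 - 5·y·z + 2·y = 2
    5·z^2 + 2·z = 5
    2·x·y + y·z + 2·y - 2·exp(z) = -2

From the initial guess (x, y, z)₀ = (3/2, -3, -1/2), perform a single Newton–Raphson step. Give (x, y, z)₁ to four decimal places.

(3.8923, 1.5325, -2.0833)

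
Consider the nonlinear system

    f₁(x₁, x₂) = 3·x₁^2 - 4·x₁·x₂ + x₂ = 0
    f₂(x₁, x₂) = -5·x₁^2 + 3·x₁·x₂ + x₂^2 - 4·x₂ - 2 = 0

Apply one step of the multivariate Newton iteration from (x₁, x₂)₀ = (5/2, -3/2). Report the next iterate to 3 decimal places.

(1.284, -0.754)

At (5/2, -3/2): F = (32.250, -36.250).
Jacobian J = [[6·x₁ - 4·x₂, -4·x₁ + 1], [-10·x₁ + 3·x₂, 3·x₁ + 2·x₂ - 4]].
At the point, J = [[21.000, -9.000], [-29.500, 0.500]] (det J = -255.000).
Solving J·Δ = −F gives Δ = (-1.216, 0.746).
Then the next iterate is (x₁, x₂)₁ = (1.284, -0.754).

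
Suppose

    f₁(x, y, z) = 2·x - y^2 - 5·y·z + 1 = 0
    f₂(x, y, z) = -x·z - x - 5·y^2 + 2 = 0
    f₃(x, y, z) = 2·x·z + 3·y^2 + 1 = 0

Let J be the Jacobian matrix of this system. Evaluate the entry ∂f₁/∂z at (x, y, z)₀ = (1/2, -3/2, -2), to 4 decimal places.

7.5000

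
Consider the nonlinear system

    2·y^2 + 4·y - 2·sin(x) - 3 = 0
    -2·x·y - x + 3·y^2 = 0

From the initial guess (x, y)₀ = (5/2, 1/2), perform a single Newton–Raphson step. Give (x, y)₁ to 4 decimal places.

At (5/2, 1/2): F = (-1.696944, -4.2500).
Jacobian J = [[-2·cos(x), 4·y + 4], [-2·y - 1, -2·x + 6·y]].
At the point, J = [[1.602287, 6.0000], [-2.0000, -2.0000]] (det J = 8.795426).
Solving J·Δ = −F gives Δ = (-3.2851, 1.1601).
Then the next iterate is (x, y)₁ = (-0.7851, 1.6601).

(-0.7851, 1.6601)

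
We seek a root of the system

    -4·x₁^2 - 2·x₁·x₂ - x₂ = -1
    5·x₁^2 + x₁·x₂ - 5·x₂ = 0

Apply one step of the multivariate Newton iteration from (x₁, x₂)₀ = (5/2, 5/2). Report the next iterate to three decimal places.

At (5/2, 5/2): F = (-39.000, 25.000).
Jacobian J = [[-8·x₁ - 2·x₂, -2·x₁ - 1], [10·x₁ + x₂, x₁ - 5]].
At the point, J = [[-25.000, -6.000], [27.500, -2.500]] (det J = 227.500).
Solving J·Δ = −F gives Δ = (-1.088, -1.967).
Then the next iterate is (x₁, x₂)₁ = (1.412, 0.533).

(1.412, 0.533)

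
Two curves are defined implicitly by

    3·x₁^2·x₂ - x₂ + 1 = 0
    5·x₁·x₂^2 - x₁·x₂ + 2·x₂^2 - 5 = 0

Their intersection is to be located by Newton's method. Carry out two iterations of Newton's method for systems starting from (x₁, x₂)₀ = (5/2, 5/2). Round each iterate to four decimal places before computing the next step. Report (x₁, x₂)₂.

(1.0583, 1.2782)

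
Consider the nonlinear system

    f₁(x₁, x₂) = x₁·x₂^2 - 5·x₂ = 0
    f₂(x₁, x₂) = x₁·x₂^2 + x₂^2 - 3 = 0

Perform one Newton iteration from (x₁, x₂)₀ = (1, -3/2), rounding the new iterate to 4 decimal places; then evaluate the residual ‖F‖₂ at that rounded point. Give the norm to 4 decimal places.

104.6055

At (1, -3/2): F = (9.7500, 1.5000).
Jacobian J = [[x₂^2, 2·x₁·x₂ - 5], [x₂^2, 2·x₁·x₂ + 2·x₂]].
At the point, J = [[2.2500, -8.0000], [2.2500, -6.0000]] (det J = 4.5000).
Solving J·Δ = −F gives Δ = (10.3333, 4.1250).
Then the next iterate is (x₁, x₂)₁ = (11.3333, 2.6250).
Re-evaluating at (11.3333, 2.6250): F = (64.968520, 81.984145), so ‖F‖₂ = 104.6055.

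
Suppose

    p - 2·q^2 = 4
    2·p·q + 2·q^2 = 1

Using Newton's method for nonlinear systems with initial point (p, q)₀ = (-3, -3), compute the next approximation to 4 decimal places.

(-3.5556, -0.8704)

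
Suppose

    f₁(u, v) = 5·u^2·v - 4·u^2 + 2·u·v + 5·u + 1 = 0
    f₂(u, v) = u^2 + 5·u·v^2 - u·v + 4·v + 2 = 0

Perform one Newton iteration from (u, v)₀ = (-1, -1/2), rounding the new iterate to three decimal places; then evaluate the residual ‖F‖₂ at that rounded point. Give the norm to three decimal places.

At (-1, -1/2): F = (-9.500, -0.750).
Jacobian J = [[10·u·v - 8·u + 2·v + 5, 5·u^2 + 2·u], [2·u + 5·v^2 - v, 10·u·v - u + 4]].
At the point, J = [[17.000, 3.000], [-0.250, 10.000]] (det J = 170.750).
Solving J·Δ = −F gives Δ = (0.543, 0.089).
Then the next iterate is (u, v)₁ = (-0.457, -0.411).
Re-evaluating at (-0.457, -0.411): F = (-2.17393, -0.00896), so ‖F‖₂ = 2.174.

2.174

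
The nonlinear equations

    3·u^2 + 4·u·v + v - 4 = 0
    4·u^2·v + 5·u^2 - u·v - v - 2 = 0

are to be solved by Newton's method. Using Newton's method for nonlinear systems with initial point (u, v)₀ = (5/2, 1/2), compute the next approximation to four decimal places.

At (5/2, 1/2): F = (20.2500, 40.0000).
Jacobian J = [[6·u + 4·v, 4·u + 1], [8·u·v + 10·u - v, 4·u^2 - u - 1]].
At the point, J = [[17.0000, 11.0000], [34.5000, 21.5000]] (det J = -14.0000).
Solving J·Δ = −F gives Δ = (-0.3304, -1.3304).
Then the next iterate is (u, v)₁ = (2.1696, -0.8304).

(2.1696, -0.8304)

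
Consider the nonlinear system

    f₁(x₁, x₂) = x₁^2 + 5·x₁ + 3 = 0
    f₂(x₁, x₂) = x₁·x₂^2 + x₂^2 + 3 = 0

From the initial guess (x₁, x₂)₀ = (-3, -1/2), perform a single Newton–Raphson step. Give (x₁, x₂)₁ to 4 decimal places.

At (-3, -1/2): F = (-3.0000, 2.5000).
Jacobian J = [[2·x₁ + 5, 0], [x₂^2, 2·x₁·x₂ + 2·x₂]].
At the point, J = [[-1.0000, 0.0000], [0.2500, 2.0000]] (det J = -2.0000).
Solving J·Δ = −F gives Δ = (-3.0000, -0.8750).
Then the next iterate is (x₁, x₂)₁ = (-6.0000, -1.3750).

(-6.0000, -1.3750)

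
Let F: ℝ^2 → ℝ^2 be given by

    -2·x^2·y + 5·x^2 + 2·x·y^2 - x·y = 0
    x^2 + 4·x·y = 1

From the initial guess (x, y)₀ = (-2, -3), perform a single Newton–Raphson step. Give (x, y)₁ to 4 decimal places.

(-0.9364, -1.7521)

At (-2, -3): F = (2.0000, 27.0000).
Jacobian J = [[-4·x·y + 10·x + 2·y^2 - y, -2·x^2 + 4·x·y - x], [2·x + 4·y, 4·x]].
At the point, J = [[-23.0000, 18.0000], [-16.0000, -8.0000]] (det J = 472.0000).
Solving J·Δ = −F gives Δ = (1.0636, 1.2479).
Then the next iterate is (x, y)₁ = (-0.9364, -1.7521).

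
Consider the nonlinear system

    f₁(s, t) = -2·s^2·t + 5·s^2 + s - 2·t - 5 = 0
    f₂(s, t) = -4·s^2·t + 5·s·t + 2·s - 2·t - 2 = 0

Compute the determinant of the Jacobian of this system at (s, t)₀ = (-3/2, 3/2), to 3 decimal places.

271.250

J = [[-4·s·t + 10·s + 1, -2·s^2 - 2], [-8·s·t + 5·t + 2, -4·s^2 + 5·s - 2]].
At the point, J = [[-5.000, -6.500], [27.500, -18.500]].
det J = 271.250.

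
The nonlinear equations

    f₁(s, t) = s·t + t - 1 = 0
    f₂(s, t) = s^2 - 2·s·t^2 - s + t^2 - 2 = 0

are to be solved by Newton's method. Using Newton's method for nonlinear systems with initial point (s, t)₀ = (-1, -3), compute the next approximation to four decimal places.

(-1.3333, -1.1111)

At (-1, -3): F = (-1.0000, 27.0000).
Jacobian J = [[t, s + 1], [2·s - 2·t^2 - 1, -4·s·t + 2·t]].
At the point, J = [[-3.0000, 0.0000], [-21.0000, -18.0000]] (det J = 54.0000).
Solving J·Δ = −F gives Δ = (-0.3333, 1.8889).
Then the next iterate is (s, t)₁ = (-1.3333, -1.1111).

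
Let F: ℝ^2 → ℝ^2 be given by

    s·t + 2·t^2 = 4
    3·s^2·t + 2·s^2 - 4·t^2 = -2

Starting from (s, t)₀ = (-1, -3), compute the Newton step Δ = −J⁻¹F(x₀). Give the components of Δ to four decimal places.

(0.7327, 1.1386)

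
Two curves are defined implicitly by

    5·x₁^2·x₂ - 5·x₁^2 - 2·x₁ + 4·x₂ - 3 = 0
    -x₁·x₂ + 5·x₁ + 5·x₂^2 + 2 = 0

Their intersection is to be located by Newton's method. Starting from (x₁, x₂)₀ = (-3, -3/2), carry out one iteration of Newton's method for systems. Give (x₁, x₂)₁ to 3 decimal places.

At (-3, -3/2): F = (-115.500, -6.250).
Jacobian J = [[10·x₁·x₂ - 10·x₁ - 2, 5·x₁^2 + 4], [-x₂ + 5, -x₁ + 10·x₂]].
At the point, J = [[73.000, 49.000], [6.500, -12.000]] (det J = -1194.500).
Solving J·Δ = −F gives Δ = (1.417, 0.247).
Then the next iterate is (x₁, x₂)₁ = (-1.583, -1.253).

(-1.583, -1.253)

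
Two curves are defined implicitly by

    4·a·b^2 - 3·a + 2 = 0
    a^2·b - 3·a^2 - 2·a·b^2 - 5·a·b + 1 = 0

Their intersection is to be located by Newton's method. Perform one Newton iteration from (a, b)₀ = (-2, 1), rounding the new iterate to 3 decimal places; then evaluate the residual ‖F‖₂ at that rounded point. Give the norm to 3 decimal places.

25.937

At (-2, 1): F = (0.000, 7.000).
Jacobian J = [[4·b^2 - 3, 8·a·b], [2·a·b - 6·a - 2·b^2 - 5·b, a^2 - 4·a·b - 5·a]].
At the point, J = [[1.000, -16.000], [1.000, 22.000]] (det J = 38.000).
Solving J·Δ = −F gives Δ = (-2.947, -0.184).
Then the next iterate is (a, b)₁ = (-4.947, 0.816).
Re-evaluating at (-4.947, 0.816): F = (3.66504, -25.67688), so ‖F‖₂ = 25.937.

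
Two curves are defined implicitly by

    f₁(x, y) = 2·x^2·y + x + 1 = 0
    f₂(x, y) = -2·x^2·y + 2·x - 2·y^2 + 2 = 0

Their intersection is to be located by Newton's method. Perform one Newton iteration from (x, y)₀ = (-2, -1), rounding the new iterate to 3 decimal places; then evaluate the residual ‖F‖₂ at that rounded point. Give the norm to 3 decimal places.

9.540

At (-2, -1): F = (-9.000, 4.000).
Jacobian J = [[4·x·y + 1, 2·x^2], [-4·x·y + 2, -2·x^2 - 4·y]].
At the point, J = [[9.000, 8.000], [-6.000, -4.000]] (det J = 12.000).
Solving J·Δ = −F gives Δ = (-0.333, 1.500).
Then the next iterate is (x, y)₁ = (-2.333, 0.500).
Re-evaluating at (-2.333, 0.500): F = (4.10989, -8.60889), so ‖F‖₂ = 9.540.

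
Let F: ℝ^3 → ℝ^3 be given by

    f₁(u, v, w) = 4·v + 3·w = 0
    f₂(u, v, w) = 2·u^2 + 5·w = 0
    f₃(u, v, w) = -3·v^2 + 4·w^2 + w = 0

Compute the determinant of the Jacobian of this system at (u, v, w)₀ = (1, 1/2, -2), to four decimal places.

J = [[0, 4, 3], [4·u, 0, 5], [0, -6·v, 8·w + 1]].
At the point, J = [[0.0000, 4.0000, 3.0000], [4.0000, 0.0000, 5.0000], [0.0000, -3.0000, -15.0000]].
det J = 204.0000.

204.0000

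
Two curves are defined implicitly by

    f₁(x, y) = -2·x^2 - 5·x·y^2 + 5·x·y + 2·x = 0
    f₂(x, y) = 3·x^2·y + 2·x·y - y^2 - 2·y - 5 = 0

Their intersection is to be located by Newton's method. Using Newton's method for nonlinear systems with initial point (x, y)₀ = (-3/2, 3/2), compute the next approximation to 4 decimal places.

At (-3/2, 3/2): F = (-1.8750, -4.6250).
Jacobian J = [[-4·x - 5·y^2 + 5·y + 2, -10·x·y + 5·x], [6·x·y + 2·y, 3·x^2 + 2·x - 2·y - 2]].
At the point, J = [[4.2500, 15.0000], [-10.5000, -1.2500]] (det J = 152.1875).
Solving J·Δ = −F gives Δ = (-0.4713, 0.2585).
Then the next iterate is (x, y)₁ = (-1.9713, 1.7585).

(-1.9713, 1.7585)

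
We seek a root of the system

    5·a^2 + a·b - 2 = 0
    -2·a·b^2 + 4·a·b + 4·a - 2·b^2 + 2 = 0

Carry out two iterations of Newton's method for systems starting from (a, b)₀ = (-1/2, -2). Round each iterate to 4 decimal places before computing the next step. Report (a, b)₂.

(-0.4737, -1.8539)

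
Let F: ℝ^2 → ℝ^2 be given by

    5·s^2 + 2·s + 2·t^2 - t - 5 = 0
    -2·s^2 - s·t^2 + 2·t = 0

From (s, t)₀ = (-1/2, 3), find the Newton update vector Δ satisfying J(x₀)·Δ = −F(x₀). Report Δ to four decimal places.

At (-1/2, 3): F = (10.2500, 10.0000).
Jacobian J = [[10·s + 2, 4·t - 1], [-4·s - t^2, -2·s·t + 2]].
At the point, J = [[-3.0000, 11.0000], [-7.0000, 5.0000]] (det J = 62.0000).
Solving J·Δ = −F gives Δ = (0.9476, -0.6734).

(0.9476, -0.6734)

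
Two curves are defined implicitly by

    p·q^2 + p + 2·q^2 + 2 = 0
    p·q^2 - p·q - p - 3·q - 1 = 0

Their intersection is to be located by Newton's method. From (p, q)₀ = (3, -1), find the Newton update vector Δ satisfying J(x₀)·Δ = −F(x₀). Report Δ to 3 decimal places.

(-5.000, 0.000)

At (3, -1): F = (10.000, 5.000).
Jacobian J = [[q^2 + 1, 2·p·q + 4·q], [q^2 - q - 1, 2·p·q - p - 3]].
At the point, J = [[2.000, -10.000], [1.000, -12.000]] (det J = -14.000).
Solving J·Δ = −F gives Δ = (-5.000, 0.000).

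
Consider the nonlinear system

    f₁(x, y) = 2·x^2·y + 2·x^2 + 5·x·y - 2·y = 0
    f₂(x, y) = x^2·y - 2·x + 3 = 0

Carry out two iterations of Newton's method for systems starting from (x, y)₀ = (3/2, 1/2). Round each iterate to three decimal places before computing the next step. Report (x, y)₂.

(1.200, -0.433)

At (3/2, 1/2): F = (9.500, 1.125).
Jacobian J = [[4·x·y + 4·x + 5·y, 2·x^2 + 5·x - 2], [2·x·y - 2, x^2]].
At the point, J = [[11.500, 10.000], [-0.500, 2.250]] (det J = 30.875).
Solving J·Δ = −F gives Δ = (-0.328, -0.573).
Then the next iterate is (x, y)₁ = (1.172, -0.073).
Round to (1.172, -0.073) and repeat: F = (2.26484, 0.55573), J = [[3.98078, 6.60717], [-2.17111, 1.37358]].
Δ = (0.028, -0.360), so (x, y)₂ = (1.200, -0.433).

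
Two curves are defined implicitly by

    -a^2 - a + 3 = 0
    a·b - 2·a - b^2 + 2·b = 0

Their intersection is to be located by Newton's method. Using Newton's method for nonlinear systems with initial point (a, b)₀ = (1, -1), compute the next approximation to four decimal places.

At (1, -1): F = (1.0000, -6.0000).
Jacobian J = [[-2·a - 1, 0], [b - 2, a - 2·b + 2]].
At the point, J = [[-3.0000, 0.0000], [-3.0000, 5.0000]] (det J = -15.0000).
Solving J·Δ = −F gives Δ = (0.3333, 1.4000).
Then the next iterate is (a, b)₁ = (1.3333, 0.4000).

(1.3333, 0.4000)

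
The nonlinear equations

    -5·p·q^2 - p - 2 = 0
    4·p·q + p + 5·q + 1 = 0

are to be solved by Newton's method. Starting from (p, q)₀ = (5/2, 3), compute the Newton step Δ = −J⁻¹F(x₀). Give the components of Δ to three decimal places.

(-6.605, 2.491)

At (5/2, 3): F = (-117.000, 48.500).
Jacobian J = [[-5·q^2 - 1, -10·p·q], [4·q + 1, 4·p + 5]].
At the point, J = [[-46.000, -75.000], [13.000, 15.000]] (det J = 285.000).
Solving J·Δ = −F gives Δ = (-6.605, 2.491).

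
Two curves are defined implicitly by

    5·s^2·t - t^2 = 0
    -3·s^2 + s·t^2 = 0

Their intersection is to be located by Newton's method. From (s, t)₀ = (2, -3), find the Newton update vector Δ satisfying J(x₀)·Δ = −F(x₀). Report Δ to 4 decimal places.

(-0.8421, 0.7105)

At (2, -3): F = (-69.0000, 6.0000).
Jacobian J = [[10·s·t, 5·s^2 - 2·t], [-6·s + t^2, 2·s·t]].
At the point, J = [[-60.0000, 26.0000], [-3.0000, -12.0000]] (det J = 798.0000).
Solving J·Δ = −F gives Δ = (-0.8421, 0.7105).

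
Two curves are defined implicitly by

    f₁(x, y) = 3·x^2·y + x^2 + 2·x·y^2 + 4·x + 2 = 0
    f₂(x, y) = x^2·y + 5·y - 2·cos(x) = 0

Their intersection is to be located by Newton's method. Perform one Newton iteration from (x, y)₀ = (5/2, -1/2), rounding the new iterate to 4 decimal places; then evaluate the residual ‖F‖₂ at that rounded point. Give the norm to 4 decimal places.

At (5/2, -1/2): F = (10.1250, -4.022713).
Jacobian J = [[6·x·y + 2·x + 2·y^2 + 4, 3·x^2 + 4·x·y], [2·x·y + 2·sin(x), x^2 + 5]].
At the point, J = [[2.0000, 13.7500], [-1.303056, 11.2500]] (det J = 40.417016).
Solving J·Δ = −F gives Δ = (-4.1868, -0.1274).
Then the next iterate is (x, y)₁ = (-1.6868, -0.6274).
Re-evaluating at (-1.6868, -0.6274): F = (-8.585271, -4.690650), so ‖F‖₂ = 9.7831.

9.7831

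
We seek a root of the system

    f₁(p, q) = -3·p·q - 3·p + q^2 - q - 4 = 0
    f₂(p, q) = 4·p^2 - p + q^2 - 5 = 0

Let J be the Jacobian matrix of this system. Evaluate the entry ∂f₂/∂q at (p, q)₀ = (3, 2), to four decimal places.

4.0000

∂f₂/∂q = 2·q.
At (3, 2) this is 4.0000.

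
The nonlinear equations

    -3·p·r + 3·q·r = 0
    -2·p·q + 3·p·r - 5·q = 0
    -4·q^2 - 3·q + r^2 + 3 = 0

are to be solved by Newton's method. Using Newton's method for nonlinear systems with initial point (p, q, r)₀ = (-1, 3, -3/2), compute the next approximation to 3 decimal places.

(-1.263, 1.416, -0.495)

At (-1, 3, -3/2): F = (-18.000, -4.500, -39.750).
Jacobian J = [[-3·r, 3·r, -3·p + 3·q], [-2·q + 3·r, -2·p - 5, 3·p], [0, -8·q - 3, 2·r]].
At the point, J = [[4.500, -4.500, 12.000], [-10.500, -3.000, -3.000], [0.000, -27.000, -3.000]] (det J = 3219.750).
Solving J·Δ = −F gives Δ = (-0.263, -1.584, 1.005).
Then the next iterate is (p, q, r)₁ = (-1.263, 1.416, -0.495).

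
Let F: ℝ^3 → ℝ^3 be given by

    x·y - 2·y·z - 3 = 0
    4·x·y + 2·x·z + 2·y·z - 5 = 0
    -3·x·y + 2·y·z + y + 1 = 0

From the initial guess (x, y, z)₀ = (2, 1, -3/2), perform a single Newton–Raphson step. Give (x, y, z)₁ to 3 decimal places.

At (2, 1, -3/2): F = (2.000, -6.000, -7.000).
Jacobian J = [[y, x - 2·z, -2·y], [4·y + 2·z, 4·x + 2·z, 2·x + 2·y], [-3·y, -3·x + 2·z + 1, 2·y]].
At the point, J = [[1.000, 5.000, -2.000], [1.000, 5.000, 6.000], [-3.000, -8.000, 2.000]] (det J = -56.000).
Solving J·Δ = −F gives Δ = (-3.571, 0.714, 1.000).
Then the next iterate is (x, y, z)₁ = (-1.571, 1.714, -0.500).

(-1.571, 1.714, -0.500)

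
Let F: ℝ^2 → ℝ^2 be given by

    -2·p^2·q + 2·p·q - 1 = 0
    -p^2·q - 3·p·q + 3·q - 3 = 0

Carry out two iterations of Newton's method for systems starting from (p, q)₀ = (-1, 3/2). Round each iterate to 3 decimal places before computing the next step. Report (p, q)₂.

At (-1, 3/2): F = (-7.000, 4.500).
Jacobian J = [[-4·p·q + 2·q, -2·p^2 + 2·p], [-2·p·q - 3·q, -p^2 - 3·p + 3]].
At the point, J = [[9.000, -4.000], [-1.500, 5.000]] (det J = 39.000).
Solving J·Δ = −F gives Δ = (0.436, -0.769).
Then the next iterate is (p, q)₁ = (-0.564, 0.731).
Round to (-0.564, 0.731) and repeat: F = (-2.28962, 0.19732), J = [[3.11114, -1.76419], [-1.36843, 4.37390]].
Δ = (0.864, 0.225), so (p, q)₂ = (0.300, 0.956).

(0.300, 0.956)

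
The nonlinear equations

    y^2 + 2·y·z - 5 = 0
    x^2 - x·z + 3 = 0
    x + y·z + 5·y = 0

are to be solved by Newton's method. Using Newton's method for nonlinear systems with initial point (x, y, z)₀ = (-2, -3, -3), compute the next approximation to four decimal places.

(-4.3333, -0.3333, -4.6667)

At (-2, -3, -3): F = (22.0000, 1.0000, -8.0000).
Jacobian J = [[0, 2·y + 2·z, 2·y], [2·x - z, 0, -x], [1, z + 5, y]].
At the point, J = [[0.0000, -12.0000, -6.0000], [-1.0000, 0.0000, 2.0000], [1.0000, 2.0000, -3.0000]] (det J = 24.0000).
Solving J·Δ = −F gives Δ = (-2.3333, 2.6667, -1.6667).
Then the next iterate is (x, y, z)₁ = (-4.3333, -0.3333, -4.6667).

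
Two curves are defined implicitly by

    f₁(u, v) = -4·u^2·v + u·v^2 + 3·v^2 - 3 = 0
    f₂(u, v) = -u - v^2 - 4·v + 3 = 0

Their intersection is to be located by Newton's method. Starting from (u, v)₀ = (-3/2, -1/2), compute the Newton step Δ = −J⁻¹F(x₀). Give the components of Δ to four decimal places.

At (-3/2, -1/2): F = (1.8750, 6.2500).
Jacobian J = [[-8·u·v + v^2, -4·u^2 + 2·u·v + 6·v], [-1, -2·v - 4]].
At the point, J = [[-5.7500, -10.5000], [-1.0000, -3.0000]] (det J = 6.7500).
Solving J·Δ = −F gives Δ = (-8.8889, 5.0463).

(-8.8889, 5.0463)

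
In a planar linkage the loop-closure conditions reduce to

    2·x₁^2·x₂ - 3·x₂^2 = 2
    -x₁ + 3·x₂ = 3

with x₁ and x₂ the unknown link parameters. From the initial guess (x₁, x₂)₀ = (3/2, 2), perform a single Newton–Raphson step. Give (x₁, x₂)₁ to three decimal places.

(1.632, 1.544)

At (3/2, 2): F = (-5.000, 1.500).
Jacobian J = [[4·x₁·x₂, 2·x₁^2 - 6·x₂], [-1, 3]].
At the point, J = [[12.000, -7.500], [-1.000, 3.000]] (det J = 28.500).
Solving J·Δ = −F gives Δ = (0.132, -0.456).
Then the next iterate is (x₁, x₂)₁ = (1.632, 1.544).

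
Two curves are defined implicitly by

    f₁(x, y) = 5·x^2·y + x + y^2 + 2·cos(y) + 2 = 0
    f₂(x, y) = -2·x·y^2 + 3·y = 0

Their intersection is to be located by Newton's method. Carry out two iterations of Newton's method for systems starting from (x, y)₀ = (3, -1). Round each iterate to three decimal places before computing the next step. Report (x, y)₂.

At (3, -1): F = (-37.91940, -9.000).
Jacobian J = [[10·x·y + 1, 5·x^2 + 2·y - 2·sin(y)], [-2·y^2, -4·x·y + 3]].
At the point, J = [[-29.000, 44.68294], [-2.000, 15.000]] (det J = -345.63412).
Solving J·Δ = −F gives Δ = (-0.482, 0.536).
Then the next iterate is (x, y)₁ = (2.518, -0.464).
Round to (2.518, -0.464) and repeat: F = (-8.18772, -2.47623), J = [[-10.68352, 31.66868], [-0.43059, 7.67341]].
Δ = (0.228, 0.336), so (x, y)₂ = (2.746, -0.128).

(2.746, -0.128)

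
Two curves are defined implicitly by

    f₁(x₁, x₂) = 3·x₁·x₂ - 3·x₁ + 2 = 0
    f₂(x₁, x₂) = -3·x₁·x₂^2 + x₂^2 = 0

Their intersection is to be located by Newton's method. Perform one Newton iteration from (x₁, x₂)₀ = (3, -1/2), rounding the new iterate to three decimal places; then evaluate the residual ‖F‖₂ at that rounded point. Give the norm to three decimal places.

0.137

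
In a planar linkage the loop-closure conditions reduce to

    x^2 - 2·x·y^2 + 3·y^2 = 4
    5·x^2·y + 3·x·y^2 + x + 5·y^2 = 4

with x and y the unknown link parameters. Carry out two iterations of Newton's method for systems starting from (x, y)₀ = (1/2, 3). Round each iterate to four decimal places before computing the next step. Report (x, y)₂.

At (1/2, 3): F = (14.2500, 58.7500).
Jacobian J = [[2·x - 2·y^2, -4·x·y + 6·y], [10·x·y + 3·y^2 + 1, 5·x^2 + 6·x·y + 10·y]].
At the point, J = [[-17.0000, 12.0000], [43.0000, 40.2500]] (det J = -1200.2500).
Solving J·Δ = −F gives Δ = (-0.1095, -1.3426).
Then the next iterate is (x, y)₁ = (0.3905, 1.6574).
Round to (0.3905, 1.6574) and repeat: F = (2.248027, 14.607141), J = [[-4.712950, 7.355541], [15.713071, 21.219739]].
Δ = (-0.2771, -0.4832), so (x, y)₂ = (0.1134, 1.1742).

(0.1134, 1.1742)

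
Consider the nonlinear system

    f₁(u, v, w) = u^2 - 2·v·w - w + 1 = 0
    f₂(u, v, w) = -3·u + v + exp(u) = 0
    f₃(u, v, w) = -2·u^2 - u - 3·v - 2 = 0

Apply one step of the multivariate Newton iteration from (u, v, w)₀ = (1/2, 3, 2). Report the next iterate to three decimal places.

(0.138, -0.638, 2.206)

At (1/2, 3, 2): F = (-12.750, 3.14872, -12.000).
Jacobian J = [[2·u, -2·w, -2·v - 1], [exp(u) - 3, 1, 0], [-4·u - 1, -3, 0]].
At the point, J = [[1.000, -4.000, -7.000], [-1.35128, 1.000, 0.000], [-3.000, -3.000, 0.000]] (det J = -49.37685).
Solving J·Δ = −F gives Δ = (-0.362, -3.638, 0.206).
Then the next iterate is (u, v, w)₁ = (0.138, -0.638, 2.206).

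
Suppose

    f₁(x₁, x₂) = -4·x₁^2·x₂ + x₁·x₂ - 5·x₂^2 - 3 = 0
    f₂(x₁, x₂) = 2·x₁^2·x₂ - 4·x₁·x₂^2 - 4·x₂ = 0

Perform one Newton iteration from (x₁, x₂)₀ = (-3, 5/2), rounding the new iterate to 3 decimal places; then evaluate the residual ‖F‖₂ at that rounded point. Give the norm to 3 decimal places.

48.833

At (-3, 5/2): F = (-131.750, 110.000).
Jacobian J = [[-8·x₁·x₂ + x₂, -4·x₁^2 + x₁ - 10·x₂], [4·x₁·x₂ - 4·x₂^2, 2·x₁^2 - 8·x₁·x₂ - 4]].
At the point, J = [[62.500, -64.000], [-55.000, 74.000]] (det J = 1105.000).
Solving J·Δ = −F gives Δ = (2.452, 0.336).
Then the next iterate is (x₁, x₂)₁ = (-0.548, 2.836).
Re-evaluating at (-0.548, 2.836): F = (-48.17526, 7.98935), so ‖F‖₂ = 48.833.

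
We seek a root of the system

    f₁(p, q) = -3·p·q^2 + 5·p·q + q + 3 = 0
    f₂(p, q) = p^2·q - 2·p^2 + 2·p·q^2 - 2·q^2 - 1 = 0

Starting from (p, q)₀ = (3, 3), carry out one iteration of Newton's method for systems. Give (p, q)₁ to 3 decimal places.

(1.678, 2.628)

At (3, 3): F = (-30.000, 44.000).
Jacobian J = [[-3·q^2 + 5·q, -6·p·q + 5·p + 1], [2·p·q - 4·p + 2·q^2, p^2 + 4·p·q - 4·q]].
At the point, J = [[-12.000, -38.000], [24.000, 33.000]] (det J = 516.000).
Solving J·Δ = −F gives Δ = (-1.322, -0.372).
Then the next iterate is (p, q)₁ = (1.678, 2.628).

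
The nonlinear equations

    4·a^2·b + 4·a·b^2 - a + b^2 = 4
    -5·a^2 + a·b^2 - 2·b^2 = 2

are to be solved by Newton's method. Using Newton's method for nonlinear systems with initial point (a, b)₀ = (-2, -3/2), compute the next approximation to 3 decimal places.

(-0.529, -1.644)

At (-2, -3/2): F = (-41.750, -31.000).
Jacobian J = [[8·a·b + 4·b^2 - 1, 4·a^2 + 8·a·b + 2·b], [-10·a + b^2, 2·a·b - 4·b]].
At the point, J = [[32.000, 37.000], [22.250, 12.000]] (det J = -439.250).
Solving J·Δ = −F gives Δ = (1.471, -0.144).
Then the next iterate is (a, b)₁ = (-0.529, -1.644).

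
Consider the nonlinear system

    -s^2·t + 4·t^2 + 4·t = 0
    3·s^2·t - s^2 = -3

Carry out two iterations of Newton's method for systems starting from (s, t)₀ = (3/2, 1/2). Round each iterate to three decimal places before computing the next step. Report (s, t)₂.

(2.201, 0.015)

At (3/2, 1/2): F = (1.875, 4.125).
Jacobian J = [[-2·s·t, -s^2 + 8·t + 4], [6·s·t - 2·s, 3·s^2]].
At the point, J = [[-1.500, 5.750], [1.500, 6.750]] (det J = -18.750).
Solving J·Δ = −F gives Δ = (-0.590, -0.480).
Then the next iterate is (s, t)₁ = (0.910, 0.020).
Round to (0.910, 0.020) and repeat: F = (0.06504, 2.22159), J = [[-0.03640, 3.33190], [-1.71080, 2.48430]].
Δ = (1.291, -0.005), so (s, t)₂ = (2.201, 0.015).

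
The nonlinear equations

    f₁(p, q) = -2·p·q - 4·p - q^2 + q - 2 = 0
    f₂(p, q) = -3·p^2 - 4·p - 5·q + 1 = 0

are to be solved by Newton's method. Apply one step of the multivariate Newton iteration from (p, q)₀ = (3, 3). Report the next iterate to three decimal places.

At (3, 3): F = (-38.000, -53.000).
Jacobian J = [[-2·q - 4, -2·p - 2·q + 1], [-6·p - 4, -5]].
At the point, J = [[-10.000, -11.000], [-22.000, -5.000]] (det J = -192.000).
Solving J·Δ = −F gives Δ = (-2.047, -1.594).
Then the next iterate is (p, q)₁ = (0.953, 1.406).

(0.953, 1.406)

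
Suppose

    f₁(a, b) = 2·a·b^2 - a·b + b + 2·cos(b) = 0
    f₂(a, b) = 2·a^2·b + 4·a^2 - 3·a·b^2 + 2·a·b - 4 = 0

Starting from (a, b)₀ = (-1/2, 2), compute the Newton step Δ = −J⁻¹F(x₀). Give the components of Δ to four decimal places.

(-0.0399, -0.4797)

At (-1/2, 2): F = (-1.832294, 2.0000).
Jacobian J = [[2·b^2 - b, 4·a·b - a - 2·sin(b) + 1], [4·a·b + 8·a - 3·b^2 + 2·b, 2·a^2 - 6·a·b + 2·a]].
At the point, J = [[6.0000, -4.318595], [-16.0000, 5.5000]] (det J = -36.097518).
Solving J·Δ = −F gives Δ = (-0.0399, -0.4797).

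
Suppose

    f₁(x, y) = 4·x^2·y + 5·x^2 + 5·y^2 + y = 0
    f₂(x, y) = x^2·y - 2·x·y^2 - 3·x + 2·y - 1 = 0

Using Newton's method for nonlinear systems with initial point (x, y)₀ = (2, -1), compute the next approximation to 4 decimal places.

(0.0588, -1.0336)

At (2, -1): F = (8.0000, -17.0000).
Jacobian J = [[8·x·y + 10·x, 4·x^2 + 10·y + 1], [2·x·y - 2·y^2 - 3, x^2 - 4·x·y + 2]].
At the point, J = [[4.0000, 7.0000], [-9.0000, 14.0000]] (det J = 119.0000).
Solving J·Δ = −F gives Δ = (-1.9412, -0.0336).
Then the next iterate is (x, y)₁ = (0.0588, -1.0336).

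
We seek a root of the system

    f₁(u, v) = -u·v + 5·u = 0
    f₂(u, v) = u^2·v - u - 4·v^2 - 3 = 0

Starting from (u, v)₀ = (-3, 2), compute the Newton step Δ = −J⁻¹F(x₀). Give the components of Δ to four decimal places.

At (-3, 2): F = (-9.0000, 2.0000).
Jacobian J = [[-v + 5, -u], [2·u·v - 1, u^2 - 8·v]].
At the point, J = [[3.0000, 3.0000], [-13.0000, -7.0000]] (det J = 18.0000).
Solving J·Δ = −F gives Δ = (-3.1667, 6.1667).

(-3.1667, 6.1667)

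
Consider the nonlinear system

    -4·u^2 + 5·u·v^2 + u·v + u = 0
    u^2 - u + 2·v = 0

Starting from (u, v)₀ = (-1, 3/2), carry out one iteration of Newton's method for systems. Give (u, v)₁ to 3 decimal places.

(8.889, 13.833)

At (-1, 3/2): F = (-17.750, 5.000).
Jacobian J = [[-8·u + 5·v^2 + v + 1, 10·u·v + u], [2·u - 1, 2]].
At the point, J = [[21.750, -16.000], [-3.000, 2.000]] (det J = -4.500).
Solving J·Δ = −F gives Δ = (9.889, 12.333).
Then the next iterate is (u, v)₁ = (8.889, 13.833).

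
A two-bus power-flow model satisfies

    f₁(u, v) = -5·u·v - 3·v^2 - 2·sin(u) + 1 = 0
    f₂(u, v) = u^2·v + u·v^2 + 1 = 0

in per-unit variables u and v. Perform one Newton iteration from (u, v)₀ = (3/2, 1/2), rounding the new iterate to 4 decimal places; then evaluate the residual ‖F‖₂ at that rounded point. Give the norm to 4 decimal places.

1.5998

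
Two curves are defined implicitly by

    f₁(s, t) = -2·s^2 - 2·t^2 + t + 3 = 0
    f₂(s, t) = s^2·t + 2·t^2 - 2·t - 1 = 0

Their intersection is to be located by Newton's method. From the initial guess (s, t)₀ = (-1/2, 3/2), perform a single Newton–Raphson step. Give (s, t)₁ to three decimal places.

(-2.750, 0.500)

At (-1/2, 3/2): F = (-0.500, 0.875).
Jacobian J = [[-4·s, -4·t + 1], [2·s·t, s^2 + 4·t - 2]].
At the point, J = [[2.000, -5.000], [-1.500, 4.250]] (det J = 1.000).
Solving J·Δ = −F gives Δ = (-2.250, -1.000).
Then the next iterate is (s, t)₁ = (-2.750, 0.500).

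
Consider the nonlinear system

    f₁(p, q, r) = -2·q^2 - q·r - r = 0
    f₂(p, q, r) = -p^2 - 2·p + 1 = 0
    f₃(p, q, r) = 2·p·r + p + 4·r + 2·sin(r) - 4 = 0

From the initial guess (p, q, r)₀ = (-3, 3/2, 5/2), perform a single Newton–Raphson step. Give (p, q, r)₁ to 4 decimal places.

(-2.5000, 0.8724, 0.3339)

At (-3, 3/2, 5/2): F = (-10.7500, -2.0000, -10.803056).
Jacobian J = [[0, -4·q - r, -q - 1], [-2·p - 2, 0, 0], [2·r + 1, 0, 2·p + 2·cos(r) + 4]].
At the point, J = [[0.0000, -8.5000, -2.5000], [4.0000, 0.0000, 0.0000], [6.0000, 0.0000, -3.602287]] (det J = -122.477766).
Solving J·Δ = −F gives Δ = (0.5000, -0.6276, -2.1661).
Then the next iterate is (p, q, r)₁ = (-2.5000, 0.8724, 0.3339).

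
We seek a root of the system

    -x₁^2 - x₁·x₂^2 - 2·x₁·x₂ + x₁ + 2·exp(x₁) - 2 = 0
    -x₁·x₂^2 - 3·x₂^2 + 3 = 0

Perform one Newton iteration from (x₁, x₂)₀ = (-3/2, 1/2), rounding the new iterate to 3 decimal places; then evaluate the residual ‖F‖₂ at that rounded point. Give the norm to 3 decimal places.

22.882

At (-3/2, 1/2): F = (-3.42874, 2.625).
Jacobian J = [[-2·x₁ - x₂^2 - 2·x₂ + 2·exp(x₁) + 1, -2·x₁·x₂ - 2·x₁], [-x₂^2, -2·x₁·x₂ - 6·x₂]].
At the point, J = [[3.19626, 4.500], [-0.250, -1.500]] (det J = -3.66939).
Solving J·Δ = −F gives Δ = (-1.818, 2.053).
Then the next iterate is (x₁, x₂)₁ = (-3.318, 2.553).
Re-evaluating at (-3.318, 2.553): F = (22.31312, 5.07266), so ‖F‖₂ = 22.882.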